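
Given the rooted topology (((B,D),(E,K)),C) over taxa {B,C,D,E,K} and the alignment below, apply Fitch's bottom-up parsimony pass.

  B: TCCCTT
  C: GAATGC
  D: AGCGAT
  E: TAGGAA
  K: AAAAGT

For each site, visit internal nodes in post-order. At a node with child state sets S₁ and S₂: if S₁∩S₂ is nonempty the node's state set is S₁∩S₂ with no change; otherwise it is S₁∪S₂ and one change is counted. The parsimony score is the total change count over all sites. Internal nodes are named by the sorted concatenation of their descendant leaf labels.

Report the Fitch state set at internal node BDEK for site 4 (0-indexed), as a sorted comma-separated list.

site 0, node BD: B={T} ∪ D={A} → {A,T} (+1)
site 0, node EK: E={T} ∪ K={A} → {A,T} (+1)
site 0, node BDEK: BD={A,T} ∩ EK={A,T} → {A,T} (+0)
site 0, node BCDEK: BDEK={A,T} ∪ C={G} → {A,G,T} (+1)
site 1, node BD: B={C} ∪ D={G} → {C,G} (+1)
site 1, node EK: E={A} ∩ K={A} → {A} (+0)
site 1, node BDEK: BD={C,G} ∪ EK={A} → {A,C,G} (+1)
site 1, node BCDEK: BDEK={A,C,G} ∩ C={A} → {A} (+0)
site 2, node BD: B={C} ∩ D={C} → {C} (+0)
site 2, node EK: E={G} ∪ K={A} → {A,G} (+1)
site 2, node BDEK: BD={C} ∪ EK={A,G} → {A,C,G} (+1)
site 2, node BCDEK: BDEK={A,C,G} ∩ C={A} → {A} (+0)
site 3, node BD: B={C} ∪ D={G} → {C,G} (+1)
site 3, node EK: E={G} ∪ K={A} → {A,G} (+1)
site 3, node BDEK: BD={C,G} ∩ EK={A,G} → {G} (+0)
site 3, node BCDEK: BDEK={G} ∪ C={T} → {G,T} (+1)
site 4, node BD: B={T} ∪ D={A} → {A,T} (+1)
site 4, node EK: E={A} ∪ K={G} → {A,G} (+1)
site 4, node BDEK: BD={A,T} ∩ EK={A,G} → {A} (+0)
site 4, node BCDEK: BDEK={A} ∪ C={G} → {A,G} (+1)
site 5, node BD: B={T} ∩ D={T} → {T} (+0)
site 5, node EK: E={A} ∪ K={T} → {A,T} (+1)
site 5, node BDEK: BD={T} ∩ EK={A,T} → {T} (+0)
site 5, node BCDEK: BDEK={T} ∪ C={C} → {C,T} (+1)
per-site changes: [3, 2, 2, 3, 3, 2]; total = 15

A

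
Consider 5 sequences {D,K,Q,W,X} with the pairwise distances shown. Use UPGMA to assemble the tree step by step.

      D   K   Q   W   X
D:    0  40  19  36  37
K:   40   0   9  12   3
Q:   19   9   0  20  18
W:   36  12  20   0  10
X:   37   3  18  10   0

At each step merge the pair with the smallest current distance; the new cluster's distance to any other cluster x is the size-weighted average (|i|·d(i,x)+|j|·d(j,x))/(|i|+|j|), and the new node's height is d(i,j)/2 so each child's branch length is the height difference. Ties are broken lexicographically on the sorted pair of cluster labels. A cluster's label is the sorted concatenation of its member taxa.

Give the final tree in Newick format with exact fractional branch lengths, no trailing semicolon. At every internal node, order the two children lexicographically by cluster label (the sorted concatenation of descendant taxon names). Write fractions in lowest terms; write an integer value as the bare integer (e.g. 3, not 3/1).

(D:33/2,(((K:3/2,X:3/2):4,W:11/2):7/3,Q:47/6):26/3)

step 1: merge (K,X) at d=3; branch lengths K→3/2, X→3/2; new cluster KX
  updated: d(D,KX)=77/2, d(KX,Q)=27/2, d(KX,W)=11
step 2: merge (KX,W) at d=11; branch lengths KX→4, W→11/2; new cluster KWX
  updated: d(D,KWX)=113/3, d(KWX,Q)=47/3
step 3: merge (KWX,Q) at d=47/3; branch lengths KWX→7/3, Q→47/6; new cluster KQWX
  updated: d(D,KQWX)=33
step 4: merge (D,KQWX) at d=33; branch lengths D→33/2, KQWX→26/3; new cluster DKQWX
final tree: (D:33/2,(((K:3/2,X:3/2):4,W:11/2):7/3,Q:47/6):26/3)
total length: 287/6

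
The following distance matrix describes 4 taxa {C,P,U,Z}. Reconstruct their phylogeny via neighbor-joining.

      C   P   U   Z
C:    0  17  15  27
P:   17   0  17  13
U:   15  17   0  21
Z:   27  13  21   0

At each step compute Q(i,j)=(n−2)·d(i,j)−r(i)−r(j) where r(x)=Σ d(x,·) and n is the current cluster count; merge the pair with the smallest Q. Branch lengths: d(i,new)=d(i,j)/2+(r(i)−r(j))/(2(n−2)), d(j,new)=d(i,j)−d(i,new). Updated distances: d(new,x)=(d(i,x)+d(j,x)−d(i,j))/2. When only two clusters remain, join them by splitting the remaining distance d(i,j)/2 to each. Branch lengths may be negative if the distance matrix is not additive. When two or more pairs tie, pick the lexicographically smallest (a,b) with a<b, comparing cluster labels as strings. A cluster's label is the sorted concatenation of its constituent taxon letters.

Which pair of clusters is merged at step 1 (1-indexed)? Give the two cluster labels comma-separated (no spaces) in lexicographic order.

step 1: merge (C,U) at d=15, Q=-82; branch lengths C→9, U→6; new cluster CU
  updated: d(CU,P)=19/2, d(CU,Z)=33/2
step 2: merge (CU,P) at d=19/2, Q=-39; branch lengths CU→13/2, P→3; new cluster CPU
  updated: d(CPU,Z)=10
step 3: merge (CPU,Z) at d=10; branch lengths CPU→5, Z→5; new cluster CPUZ
final tree: (((C:9,U:6):13/2,P:3):5,Z:5)
total length: 69/2

C,U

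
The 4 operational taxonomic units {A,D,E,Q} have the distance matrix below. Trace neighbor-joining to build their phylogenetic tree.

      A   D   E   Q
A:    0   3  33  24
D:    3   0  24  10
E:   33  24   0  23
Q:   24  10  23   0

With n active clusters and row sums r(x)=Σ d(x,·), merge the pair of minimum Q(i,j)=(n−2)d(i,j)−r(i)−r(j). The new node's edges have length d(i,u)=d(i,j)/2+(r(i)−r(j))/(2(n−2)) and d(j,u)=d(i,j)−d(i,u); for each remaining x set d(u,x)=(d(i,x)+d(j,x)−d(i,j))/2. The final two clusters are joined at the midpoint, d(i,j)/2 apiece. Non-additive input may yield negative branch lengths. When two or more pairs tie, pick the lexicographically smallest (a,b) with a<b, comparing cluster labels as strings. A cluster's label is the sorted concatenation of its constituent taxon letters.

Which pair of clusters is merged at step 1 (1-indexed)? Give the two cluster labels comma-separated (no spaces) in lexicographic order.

A,D

step 1: merge (A,D) at d=3, Q=-91; branch lengths A→29/4, D→-17/4; new cluster AD
  updated: d(AD,E)=27, d(AD,Q)=31/2
step 2: merge (AD,E) at d=27, Q=-131/2; branch lengths AD→39/4, E→69/4; new cluster ADE
  updated: d(ADE,Q)=23/4
step 3: merge (ADE,Q) at d=23/4; branch lengths ADE→23/8, Q→23/8; new cluster ADEQ
final tree: (((A:29/4,D:-17/4):39/4,E:69/4):23/8,Q:23/8)
total length: 143/4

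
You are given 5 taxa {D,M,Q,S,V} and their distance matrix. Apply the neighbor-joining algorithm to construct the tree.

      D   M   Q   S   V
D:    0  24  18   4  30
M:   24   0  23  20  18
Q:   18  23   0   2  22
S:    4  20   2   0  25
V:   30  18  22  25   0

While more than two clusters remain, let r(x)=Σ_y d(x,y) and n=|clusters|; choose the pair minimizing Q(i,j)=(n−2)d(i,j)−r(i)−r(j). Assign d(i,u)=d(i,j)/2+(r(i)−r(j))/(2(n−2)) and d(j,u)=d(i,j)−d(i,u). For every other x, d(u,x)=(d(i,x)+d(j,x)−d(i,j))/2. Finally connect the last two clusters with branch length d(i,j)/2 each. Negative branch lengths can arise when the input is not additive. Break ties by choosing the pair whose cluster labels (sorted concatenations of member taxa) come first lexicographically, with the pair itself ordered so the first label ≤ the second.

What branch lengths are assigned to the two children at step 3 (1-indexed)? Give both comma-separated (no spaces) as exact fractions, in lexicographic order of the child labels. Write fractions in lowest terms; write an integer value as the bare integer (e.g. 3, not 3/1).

step 1: merge (M,V) at d=18, Q=-126; branch lengths M→22/3, V→32/3; new cluster MV
  updated: d(D,MV)=18, d(MV,Q)=27/2, d(MV,S)=27/2
step 2: merge (D,S) at d=4, Q=-103/2; branch lengths D→57/8, S→-25/8; new cluster DS
  updated: d(DS,MV)=55/4, d(DS,Q)=8
step 3: merge (DS,MV) at d=55/4, Q=-141/4; branch lengths DS→33/8, MV→77/8; new cluster DMSV
  updated: d(DMSV,Q)=31/8
step 4: merge (DMSV,Q) at d=31/8; branch lengths DMSV→31/16, Q→31/16; new cluster DMQSV
final tree: (((D:57/8,S:-25/8):33/8,(M:22/3,V:32/3):77/8):31/16,Q:31/16)
total length: 317/8

33/8,77/8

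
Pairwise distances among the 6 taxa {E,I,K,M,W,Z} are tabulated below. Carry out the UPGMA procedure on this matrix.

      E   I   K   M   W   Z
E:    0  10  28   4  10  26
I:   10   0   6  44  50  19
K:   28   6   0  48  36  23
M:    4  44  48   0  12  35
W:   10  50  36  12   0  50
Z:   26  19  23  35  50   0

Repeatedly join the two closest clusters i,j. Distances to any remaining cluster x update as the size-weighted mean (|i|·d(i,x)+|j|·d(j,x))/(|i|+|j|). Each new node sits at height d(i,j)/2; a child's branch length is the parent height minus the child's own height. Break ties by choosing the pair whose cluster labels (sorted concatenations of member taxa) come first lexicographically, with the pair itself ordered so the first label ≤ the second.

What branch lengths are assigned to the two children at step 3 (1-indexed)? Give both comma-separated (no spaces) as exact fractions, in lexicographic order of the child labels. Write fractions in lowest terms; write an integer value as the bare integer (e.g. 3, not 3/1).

1. join E+M (d=4) ⇒ EM; edges |E|=2, |M|=2
  updated: d(EM,I)=27, d(EM,K)=38, d(EM,W)=11, d(EM,Z)=61/2
2. join I+K (d=6) ⇒ IK; edges |I|=3, |K|=3
  updated: d(EM,IK)=65/2, d(IK,W)=43, d(IK,Z)=21
3. join EM+W (d=11) ⇒ EMW; edges |EM|=7/2, |W|=11/2
  updated: d(EMW,IK)=36, d(EMW,Z)=37
4. join IK+Z (d=21) ⇒ IKZ; edges |IK|=15/2, |Z|=21/2
  updated: d(EMW,IKZ)=109/3
5. join EMW+IKZ (d=109/3) ⇒ EIKMWZ; edges |EMW|=38/3, |IKZ|=23/3
final tree: (((E:2,M:2):7/2,W:11/2):38/3,((I:3,K:3):15/2,Z:21/2):23/3)
total length: 172/3

7/2,11/2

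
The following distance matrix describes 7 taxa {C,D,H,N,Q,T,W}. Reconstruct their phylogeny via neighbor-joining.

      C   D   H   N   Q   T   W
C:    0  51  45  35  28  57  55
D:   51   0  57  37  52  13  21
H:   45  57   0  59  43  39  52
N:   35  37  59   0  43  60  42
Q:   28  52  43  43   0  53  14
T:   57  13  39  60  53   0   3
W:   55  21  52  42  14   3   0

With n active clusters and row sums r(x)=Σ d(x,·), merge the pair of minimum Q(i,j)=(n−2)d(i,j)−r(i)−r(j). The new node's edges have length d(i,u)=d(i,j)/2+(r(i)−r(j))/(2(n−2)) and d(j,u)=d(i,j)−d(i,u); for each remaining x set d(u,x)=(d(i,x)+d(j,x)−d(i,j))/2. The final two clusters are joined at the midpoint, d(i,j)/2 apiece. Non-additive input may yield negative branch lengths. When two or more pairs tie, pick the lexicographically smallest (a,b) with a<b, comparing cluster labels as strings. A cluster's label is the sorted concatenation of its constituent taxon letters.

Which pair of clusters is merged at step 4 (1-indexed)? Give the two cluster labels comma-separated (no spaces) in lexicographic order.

iteration 1: select T,W (d=3, Q=-397); attach at lengths (53/10, -23/10); label the merged cluster TW
  updated: d(C,TW)=109/2, d(D,TW)=31/2, d(H,TW)=44, d(N,TW)=99/2, d(Q,TW)=32
iteration 2: select D,TW (d=31/2, Q=-346); attach at lengths (79/8, 45/8); label the merged cluster DTW
  updated: d(C,DTW)=45, d(DTW,H)=171/4, d(DTW,N)=71/2, d(DTW,Q)=137/4
iteration 3: select DTW,N (d=71/2, Q=-447/2); attach at lengths (61/4, 81/4); label the merged cluster DNTW
  updated: d(C,DNTW)=89/4, d(DNTW,H)=265/8, d(DNTW,Q)=167/8
iteration 4: select C,Q (d=28, Q=-1049/8); attach at lengths (475/32, 421/32); label the merged cluster CQ
  updated: d(CQ,DNTW)=121/16, d(CQ,H)=30
iteration 5: select CQ,DNTW (d=121/16, Q=-1131/16); attach at lengths (71/32, 171/32); label the merged cluster CDNQTW
  updated: d(CDNQTW,H)=889/32
iteration 6: select CDNQTW,H (d=889/32); attach at lengths (889/64, 889/64); label the merged cluster CDHNQTW
final tree: (((C:475/32,Q:421/32):71/32,((D:79/8,(T:53/10,W:-23/10):45/8):61/4,N:81/4):171/32):889/64,H:889/64)
total length: 3755/32

C,Q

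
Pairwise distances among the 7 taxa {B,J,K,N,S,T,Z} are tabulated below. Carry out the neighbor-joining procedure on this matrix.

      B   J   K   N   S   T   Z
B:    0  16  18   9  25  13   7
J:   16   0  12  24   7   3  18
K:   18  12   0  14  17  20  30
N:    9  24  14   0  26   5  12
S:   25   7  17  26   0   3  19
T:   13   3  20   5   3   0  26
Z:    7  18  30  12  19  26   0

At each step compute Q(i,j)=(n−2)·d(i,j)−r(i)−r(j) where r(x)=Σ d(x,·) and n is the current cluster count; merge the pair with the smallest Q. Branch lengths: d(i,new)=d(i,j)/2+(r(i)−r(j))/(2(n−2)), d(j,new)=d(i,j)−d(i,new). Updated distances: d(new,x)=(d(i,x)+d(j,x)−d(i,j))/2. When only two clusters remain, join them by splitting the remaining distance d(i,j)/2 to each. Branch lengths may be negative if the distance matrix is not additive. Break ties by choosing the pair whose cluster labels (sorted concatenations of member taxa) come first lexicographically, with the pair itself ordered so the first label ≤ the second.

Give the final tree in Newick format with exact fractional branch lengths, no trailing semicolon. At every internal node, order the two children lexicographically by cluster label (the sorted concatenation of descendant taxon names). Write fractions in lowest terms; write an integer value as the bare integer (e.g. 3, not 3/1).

((((((B:11/10,Z:59/10):55/16,N:57/16):133/24,K:197/24):169/32,J:47/32):65/32,S:115/32):-19/64,T:-19/64)

step 1: merge (B,Z) at d=7, Q=-165; branch lengths B→11/10, Z→59/10; new cluster BZ
  updated: d(BZ,J)=27/2, d(BZ,K)=41/2, d(BZ,N)=7, d(BZ,S)=37/2, d(BZ,T)=16
step 2: merge (BZ,N) at d=7, Q=-247/2; branch lengths BZ→55/16, N→57/16; new cluster BNZ
  updated: d(BNZ,J)=61/4, d(BNZ,K)=55/4, d(BNZ,S)=75/4, d(BNZ,T)=7
step 3: merge (BNZ,K) at d=55/4, Q=-305/4; branch lengths BNZ→133/24, K→197/24; new cluster BKNZ
  updated: d(BKNZ,J)=27/4, d(BKNZ,S)=11, d(BKNZ,T)=53/8
step 4: merge (BKNZ,J) at d=27/4, Q=-221/8; branch lengths BKNZ→169/32, J→47/32; new cluster BJKNZ
  updated: d(BJKNZ,S)=45/8, d(BJKNZ,T)=23/16
step 5: merge (BJKNZ,S) at d=45/8, Q=-161/16; branch lengths BJKNZ→65/32, S→115/32; new cluster BJKNSZ
  updated: d(BJKNSZ,T)=-19/32
step 6: merge (BJKNSZ,T) at d=-19/32; branch lengths BJKNSZ→-19/64, T→-19/64; new cluster BJKNSTZ
final tree: ((((((B:11/10,Z:59/10):55/16,N:57/16):133/24,K:197/24):169/32,J:47/32):65/32,S:115/32):-19/64,T:-19/64)
total length: 1265/32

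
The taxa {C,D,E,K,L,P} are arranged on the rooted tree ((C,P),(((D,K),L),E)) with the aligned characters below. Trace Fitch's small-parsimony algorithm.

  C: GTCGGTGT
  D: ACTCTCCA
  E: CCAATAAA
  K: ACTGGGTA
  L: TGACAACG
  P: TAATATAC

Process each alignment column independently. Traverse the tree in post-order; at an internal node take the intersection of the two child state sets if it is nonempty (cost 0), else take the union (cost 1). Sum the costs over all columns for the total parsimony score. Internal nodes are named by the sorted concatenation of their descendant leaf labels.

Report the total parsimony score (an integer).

site 0, node CP: C={G} ∪ P={T} → {G,T} (+1)
site 0, node DK: D={A} ∩ K={A} → {A} (+0)
site 0, node DKL: DK={A} ∪ L={T} → {A,T} (+1)
site 0, node DEKL: DKL={A,T} ∪ E={C} → {A,C,T} (+1)
site 0, node CDEKLP: CP={G,T} ∩ DEKL={A,C,T} → {T} (+0)
site 1, node CP: C={T} ∪ P={A} → {A,T} (+1)
site 1, node DK: D={C} ∩ K={C} → {C} (+0)
site 1, node DKL: DK={C} ∪ L={G} → {C,G} (+1)
site 1, node DEKL: DKL={C,G} ∩ E={C} → {C} (+0)
site 1, node CDEKLP: CP={A,T} ∪ DEKL={C} → {A,C,T} (+1)
site 2, node CP: C={C} ∪ P={A} → {A,C} (+1)
site 2, node DK: D={T} ∩ K={T} → {T} (+0)
site 2, node DKL: DK={T} ∪ L={A} → {A,T} (+1)
site 2, node DEKL: DKL={A,T} ∩ E={A} → {A} (+0)
site 2, node CDEKLP: CP={A,C} ∩ DEKL={A} → {A} (+0)
site 3, node CP: C={G} ∪ P={T} → {G,T} (+1)
site 3, node DK: D={C} ∪ K={G} → {C,G} (+1)
site 3, node DKL: DK={C,G} ∩ L={C} → {C} (+0)
site 3, node DEKL: DKL={C} ∪ E={A} → {A,C} (+1)
site 3, node CDEKLP: CP={G,T} ∪ DEKL={A,C} → {A,C,G,T} (+1)
site 4, node CP: C={G} ∪ P={A} → {A,G} (+1)
site 4, node DK: D={T} ∪ K={G} → {G,T} (+1)
site 4, node DKL: DK={G,T} ∪ L={A} → {A,G,T} (+1)
site 4, node DEKL: DKL={A,G,T} ∩ E={T} → {T} (+0)
site 4, node CDEKLP: CP={A,G} ∪ DEKL={T} → {A,G,T} (+1)
site 5, node CP: C={T} ∩ P={T} → {T} (+0)
site 5, node DK: D={C} ∪ K={G} → {C,G} (+1)
site 5, node DKL: DK={C,G} ∪ L={A} → {A,C,G} (+1)
site 5, node DEKL: DKL={A,C,G} ∩ E={A} → {A} (+0)
site 5, node CDEKLP: CP={T} ∪ DEKL={A} → {A,T} (+1)
site 6, node CP: C={G} ∪ P={A} → {A,G} (+1)
site 6, node DK: D={C} ∪ K={T} → {C,T} (+1)
site 6, node DKL: DK={C,T} ∩ L={C} → {C} (+0)
site 6, node DEKL: DKL={C} ∪ E={A} → {A,C} (+1)
site 6, node CDEKLP: CP={A,G} ∩ DEKL={A,C} → {A} (+0)
site 7, node CP: C={T} ∪ P={C} → {C,T} (+1)
site 7, node DK: D={A} ∩ K={A} → {A} (+0)
site 7, node DKL: DK={A} ∪ L={G} → {A,G} (+1)
site 7, node DEKL: DKL={A,G} ∩ E={A} → {A} (+0)
site 7, node CDEKLP: CP={C,T} ∪ DEKL={A} → {A,C,T} (+1)
per-site changes: [3, 3, 2, 4, 4, 3, 3, 3]; total = 25

25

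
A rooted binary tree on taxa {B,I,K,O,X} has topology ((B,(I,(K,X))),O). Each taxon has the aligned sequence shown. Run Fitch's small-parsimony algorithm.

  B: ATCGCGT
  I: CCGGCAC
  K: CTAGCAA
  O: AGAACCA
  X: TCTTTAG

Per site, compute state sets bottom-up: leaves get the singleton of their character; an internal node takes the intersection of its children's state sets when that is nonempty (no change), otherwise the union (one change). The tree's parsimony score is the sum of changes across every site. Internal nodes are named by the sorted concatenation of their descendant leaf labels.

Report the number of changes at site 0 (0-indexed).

2

KX@0: {C} ∪ {T} = {C,T} (union, +1)
IKX@0: {C} ∩ {C,T} = {C} (intersection, +0)
BIKX@0: {A} ∪ {C} = {A,C} (union, +1)
BIKOX@0: {A,C} ∩ {A} = {A} (intersection, +0)
KX@1: {T} ∪ {C} = {C,T} (union, +1)
IKX@1: {C} ∩ {C,T} = {C} (intersection, +0)
BIKX@1: {T} ∪ {C} = {C,T} (union, +1)
BIKOX@1: {C,T} ∪ {G} = {C,G,T} (union, +1)
KX@2: {A} ∪ {T} = {A,T} (union, +1)
IKX@2: {G} ∪ {A,T} = {A,G,T} (union, +1)
BIKX@2: {C} ∪ {A,G,T} = {A,C,G,T} (union, +1)
BIKOX@2: {A,C,G,T} ∩ {A} = {A} (intersection, +0)
KX@3: {G} ∪ {T} = {G,T} (union, +1)
IKX@3: {G} ∩ {G,T} = {G} (intersection, +0)
BIKX@3: {G} ∩ {G} = {G} (intersection, +0)
BIKOX@3: {G} ∪ {A} = {A,G} (union, +1)
KX@4: {C} ∪ {T} = {C,T} (union, +1)
IKX@4: {C} ∩ {C,T} = {C} (intersection, +0)
BIKX@4: {C} ∩ {C} = {C} (intersection, +0)
BIKOX@4: {C} ∩ {C} = {C} (intersection, +0)
KX@5: {A} ∩ {A} = {A} (intersection, +0)
IKX@5: {A} ∩ {A} = {A} (intersection, +0)
BIKX@5: {G} ∪ {A} = {A,G} (union, +1)
BIKOX@5: {A,G} ∪ {C} = {A,C,G} (union, +1)
KX@6: {A} ∪ {G} = {A,G} (union, +1)
IKX@6: {C} ∪ {A,G} = {A,C,G} (union, +1)
BIKX@6: {T} ∪ {A,C,G} = {A,C,G,T} (union, +1)
BIKOX@6: {A,C,G,T} ∩ {A} = {A} (intersection, +0)
per-site changes: [2, 3, 3, 2, 1, 2, 3]; total = 16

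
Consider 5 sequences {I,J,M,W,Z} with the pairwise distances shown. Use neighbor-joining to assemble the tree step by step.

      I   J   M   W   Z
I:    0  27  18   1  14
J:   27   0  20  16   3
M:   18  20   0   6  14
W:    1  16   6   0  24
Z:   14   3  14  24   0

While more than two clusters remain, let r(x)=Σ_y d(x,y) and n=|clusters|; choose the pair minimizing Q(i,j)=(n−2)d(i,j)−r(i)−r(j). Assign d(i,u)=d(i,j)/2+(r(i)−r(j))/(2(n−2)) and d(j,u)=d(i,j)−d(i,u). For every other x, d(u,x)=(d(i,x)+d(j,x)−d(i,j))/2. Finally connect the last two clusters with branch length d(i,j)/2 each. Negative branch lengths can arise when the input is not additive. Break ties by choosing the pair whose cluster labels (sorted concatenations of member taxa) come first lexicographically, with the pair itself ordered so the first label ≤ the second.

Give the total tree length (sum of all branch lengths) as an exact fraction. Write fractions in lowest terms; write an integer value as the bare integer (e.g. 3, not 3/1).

213/8

1. join J+Z (d=3, Q=-112) ⇒ JZ; edges |J|=10/3, |Z|=-1/3
  updated: d(I,JZ)=19, d(JZ,M)=31/2, d(JZ,W)=37/2
2. join I+W (d=1, Q=-123/2) ⇒ IW; edges |I|=29/8, |W|=-21/8
  updated: d(IW,JZ)=73/4, d(IW,M)=23/2
3. join IW+JZ (d=73/4, Q=-181/4) ⇒ IJWZ; edges |IW|=57/8, |JZ|=89/8
  updated: d(IJWZ,M)=35/8
4. join IJWZ+M (d=35/8) ⇒ IJMWZ; edges |IJWZ|=35/16, |M|=35/16
final tree: (((I:29/8,W:-21/8):57/8,(J:10/3,Z:-1/3):89/8):35/16,M:35/16)
total length: 213/8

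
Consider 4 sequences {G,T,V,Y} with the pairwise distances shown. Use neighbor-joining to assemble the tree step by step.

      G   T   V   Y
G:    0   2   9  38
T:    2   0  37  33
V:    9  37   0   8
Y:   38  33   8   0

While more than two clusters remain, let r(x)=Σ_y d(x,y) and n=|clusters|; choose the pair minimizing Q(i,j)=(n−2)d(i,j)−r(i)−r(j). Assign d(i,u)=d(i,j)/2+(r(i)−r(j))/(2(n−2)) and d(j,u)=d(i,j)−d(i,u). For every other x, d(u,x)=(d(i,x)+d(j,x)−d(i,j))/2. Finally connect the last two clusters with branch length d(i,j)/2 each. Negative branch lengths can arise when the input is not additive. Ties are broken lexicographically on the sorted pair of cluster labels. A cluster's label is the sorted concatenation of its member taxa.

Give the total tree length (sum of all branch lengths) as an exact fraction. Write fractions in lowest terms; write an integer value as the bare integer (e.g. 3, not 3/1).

step 1: merge (G,T) at d=2, Q=-117; branch lengths G→-19/4, T→27/4; new cluster GT
  updated: d(GT,V)=22, d(GT,Y)=69/2
step 2: merge (GT,V) at d=22, Q=-129/2; branch lengths GT→97/4, V→-9/4; new cluster GTV
  updated: d(GTV,Y)=41/4
step 3: merge (GTV,Y) at d=41/4; branch lengths GTV→41/8, Y→41/8; new cluster GTVY
final tree: (((G:-19/4,T:27/4):97/4,V:-9/4):41/8,Y:41/8)
total length: 137/4

137/4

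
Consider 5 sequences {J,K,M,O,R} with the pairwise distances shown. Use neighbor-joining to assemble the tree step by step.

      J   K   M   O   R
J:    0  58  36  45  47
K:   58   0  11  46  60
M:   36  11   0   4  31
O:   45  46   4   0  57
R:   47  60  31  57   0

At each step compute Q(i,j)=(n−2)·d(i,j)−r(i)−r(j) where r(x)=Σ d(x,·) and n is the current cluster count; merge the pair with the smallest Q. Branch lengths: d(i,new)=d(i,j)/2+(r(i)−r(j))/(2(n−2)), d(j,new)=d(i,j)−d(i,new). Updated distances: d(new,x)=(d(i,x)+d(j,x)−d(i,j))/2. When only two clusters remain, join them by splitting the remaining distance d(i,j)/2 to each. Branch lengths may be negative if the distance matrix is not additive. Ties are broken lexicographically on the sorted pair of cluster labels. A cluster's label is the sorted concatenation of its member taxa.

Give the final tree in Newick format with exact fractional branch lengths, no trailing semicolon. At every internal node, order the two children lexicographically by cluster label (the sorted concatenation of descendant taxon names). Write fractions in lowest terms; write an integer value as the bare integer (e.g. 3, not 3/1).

((((J:22,R:25):101/8,O:119/8):37/8,K:179/8):-91/16,M:-91/16)

1. join J+R (d=47, Q=-240) ⇒ JR; edges |J|=22, |R|=25
  updated: d(JR,K)=71/2, d(JR,M)=10, d(JR,O)=55/2
2. join JR+O (d=55/2, Q=-191/2) ⇒ JOR; edges |JR|=101/8, |O|=119/8
  updated: d(JOR,K)=27, d(JOR,M)=-27/4
3. join JOR+K (d=27, Q=-125/4) ⇒ JKOR; edges |JOR|=37/8, |K|=179/8
  updated: d(JKOR,M)=-91/8
4. join JKOR+M (d=-91/8) ⇒ JKMOR; edges |JKOR|=-91/16, |M|=-91/16
final tree: ((((J:22,R:25):101/8,O:119/8):37/8,K:179/8):-91/16,M:-91/16)
total length: 721/8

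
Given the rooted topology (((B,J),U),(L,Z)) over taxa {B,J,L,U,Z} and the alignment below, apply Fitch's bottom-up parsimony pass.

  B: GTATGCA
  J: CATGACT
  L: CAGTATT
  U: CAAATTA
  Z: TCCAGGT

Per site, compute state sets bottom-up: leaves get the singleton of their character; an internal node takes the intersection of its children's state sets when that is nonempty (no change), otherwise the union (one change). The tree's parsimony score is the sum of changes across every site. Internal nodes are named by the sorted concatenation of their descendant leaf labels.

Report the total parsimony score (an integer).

17

BJ@0: {G} ∪ {C} = {C,G} (union, +1)
BJU@0: {C,G} ∩ {C} = {C} (intersection, +0)
LZ@0: {C} ∪ {T} = {C,T} (union, +1)
BJLUZ@0: {C} ∩ {C,T} = {C} (intersection, +0)
BJ@1: {T} ∪ {A} = {A,T} (union, +1)
BJU@1: {A,T} ∩ {A} = {A} (intersection, +0)
LZ@1: {A} ∪ {C} = {A,C} (union, +1)
BJLUZ@1: {A} ∩ {A,C} = {A} (intersection, +0)
BJ@2: {A} ∪ {T} = {A,T} (union, +1)
BJU@2: {A,T} ∩ {A} = {A} (intersection, +0)
LZ@2: {G} ∪ {C} = {C,G} (union, +1)
BJLUZ@2: {A} ∪ {C,G} = {A,C,G} (union, +1)
BJ@3: {T} ∪ {G} = {G,T} (union, +1)
BJU@3: {G,T} ∪ {A} = {A,G,T} (union, +1)
LZ@3: {T} ∪ {A} = {A,T} (union, +1)
BJLUZ@3: {A,G,T} ∩ {A,T} = {A,T} (intersection, +0)
BJ@4: {G} ∪ {A} = {A,G} (union, +1)
BJU@4: {A,G} ∪ {T} = {A,G,T} (union, +1)
LZ@4: {A} ∪ {G} = {A,G} (union, +1)
BJLUZ@4: {A,G,T} ∩ {A,G} = {A,G} (intersection, +0)
BJ@5: {C} ∩ {C} = {C} (intersection, +0)
BJU@5: {C} ∪ {T} = {C,T} (union, +1)
LZ@5: {T} ∪ {G} = {G,T} (union, +1)
BJLUZ@5: {C,T} ∩ {G,T} = {T} (intersection, +0)
BJ@6: {A} ∪ {T} = {A,T} (union, +1)
BJU@6: {A,T} ∩ {A} = {A} (intersection, +0)
LZ@6: {T} ∩ {T} = {T} (intersection, +0)
BJLUZ@6: {A} ∪ {T} = {A,T} (union, +1)
per-site changes: [2, 2, 3, 3, 3, 2, 2]; total = 17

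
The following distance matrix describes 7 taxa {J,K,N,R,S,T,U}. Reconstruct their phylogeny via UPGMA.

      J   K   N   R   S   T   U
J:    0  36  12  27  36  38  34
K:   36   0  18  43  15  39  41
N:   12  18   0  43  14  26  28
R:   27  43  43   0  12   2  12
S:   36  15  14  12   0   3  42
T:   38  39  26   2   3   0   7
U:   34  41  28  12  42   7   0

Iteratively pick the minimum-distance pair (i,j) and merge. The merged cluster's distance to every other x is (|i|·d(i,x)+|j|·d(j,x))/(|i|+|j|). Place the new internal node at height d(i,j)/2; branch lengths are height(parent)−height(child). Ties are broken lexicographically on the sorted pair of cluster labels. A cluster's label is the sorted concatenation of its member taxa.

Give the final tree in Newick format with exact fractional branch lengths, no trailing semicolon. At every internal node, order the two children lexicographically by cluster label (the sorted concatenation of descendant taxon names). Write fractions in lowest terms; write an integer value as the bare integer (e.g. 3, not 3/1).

(((J:6,N:6):15/2,K:27/2):5/2,(((R:1,T:1):11/4,S:15/4):77/12,U:61/6):35/6)

1. join R+T (d=2) ⇒ RT; edges |R|=1, |T|=1
  updated: d(J,RT)=65/2, d(K,RT)=41, d(N,RT)=69/2, d(RT,S)=15/2, d(RT,U)=19/2
2. join RT+S (d=15/2) ⇒ RST; edges |RT|=11/4, |S|=15/4
  updated: d(J,RST)=101/3, d(K,RST)=97/3, d(N,RST)=83/3, d(RST,U)=61/3
3. join J+N (d=12) ⇒ JN; edges |J|=6, |N|=6
  updated: d(JN,K)=27, d(JN,RST)=92/3, d(JN,U)=31
4. join RST+U (d=61/3) ⇒ RSTU; edges |RST|=77/12, |U|=61/6
  updated: d(JN,RSTU)=123/4, d(K,RSTU)=69/2
5. join JN+K (d=27) ⇒ JKN; edges |JN|=15/2, |K|=27/2
  updated: d(JKN,RSTU)=32
6. join JKN+RSTU (d=32) ⇒ JKNRSTU; edges |JKN|=5/2, |RSTU|=35/6
final tree: (((J:6,N:6):15/2,K:27/2):5/2,(((R:1,T:1):11/4,S:15/4):77/12,U:61/6):35/6)
total length: 797/12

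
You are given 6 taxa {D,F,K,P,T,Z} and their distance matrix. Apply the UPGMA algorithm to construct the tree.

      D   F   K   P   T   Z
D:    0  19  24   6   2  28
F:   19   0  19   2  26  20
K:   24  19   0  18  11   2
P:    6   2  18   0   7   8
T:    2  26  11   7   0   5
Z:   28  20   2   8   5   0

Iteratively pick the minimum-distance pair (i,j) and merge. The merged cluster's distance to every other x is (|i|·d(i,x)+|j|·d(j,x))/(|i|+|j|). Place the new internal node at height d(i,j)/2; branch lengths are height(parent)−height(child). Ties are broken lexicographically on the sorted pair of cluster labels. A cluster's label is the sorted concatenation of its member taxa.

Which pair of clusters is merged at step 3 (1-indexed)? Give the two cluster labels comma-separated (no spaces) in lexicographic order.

step 1: merge (D,T) at d=2; branch lengths D→1, T→1; new cluster DT
  updated: d(DT,F)=45/2, d(DT,K)=35/2, d(DT,P)=13/2, d(DT,Z)=33/2
step 2: merge (F,P) at d=2; branch lengths F→1, P→1; new cluster FP
  updated: d(DT,FP)=29/2, d(FP,K)=37/2, d(FP,Z)=14
step 3: merge (K,Z) at d=2; branch lengths K→1, Z→1; new cluster KZ
  updated: d(DT,KZ)=17, d(FP,KZ)=65/4
step 4: merge (DT,FP) at d=29/2; branch lengths DT→25/4, FP→25/4; new cluster DFPT
  updated: d(DFPT,KZ)=133/8
step 5: merge (DFPT,KZ) at d=133/8; branch lengths DFPT→17/16, KZ→117/16; new cluster DFKPTZ
final tree: (((D:1,T:1):25/4,(F:1,P:1):25/4):17/16,(K:1,Z:1):117/16)
total length: 215/8

K,Z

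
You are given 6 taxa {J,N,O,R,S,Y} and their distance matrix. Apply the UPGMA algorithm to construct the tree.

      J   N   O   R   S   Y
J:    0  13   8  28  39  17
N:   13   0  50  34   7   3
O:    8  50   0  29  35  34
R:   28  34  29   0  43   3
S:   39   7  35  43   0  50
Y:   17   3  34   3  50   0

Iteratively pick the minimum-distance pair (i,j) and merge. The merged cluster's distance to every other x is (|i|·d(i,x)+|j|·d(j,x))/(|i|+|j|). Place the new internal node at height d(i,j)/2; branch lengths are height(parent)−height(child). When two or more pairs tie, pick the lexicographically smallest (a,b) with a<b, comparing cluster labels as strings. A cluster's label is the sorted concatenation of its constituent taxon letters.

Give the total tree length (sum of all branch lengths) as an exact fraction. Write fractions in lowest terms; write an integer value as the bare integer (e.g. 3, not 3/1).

1. join N+Y (d=3) ⇒ NY; edges |N|=3/2, |Y|=3/2
  updated: d(J,NY)=15, d(NY,O)=42, d(NY,R)=37/2, d(NY,S)=57/2
2. join J+O (d=8) ⇒ JO; edges |J|=4, |O|=4
  updated: d(JO,NY)=57/2, d(JO,R)=57/2, d(JO,S)=37
3. join NY+R (d=37/2) ⇒ NRY; edges |NY|=31/4, |R|=37/4
  updated: d(JO,NRY)=57/2, d(NRY,S)=100/3
4. join JO+NRY (d=57/2) ⇒ JNORY; edges |JO|=41/4, |NRY|=5
  updated: d(JNORY,S)=174/5
5. join JNORY+S (d=174/5) ⇒ JNORSY; edges |JNORY|=63/20, |S|=87/5
final tree: (((J:4,O:4):41/4,((N:3/2,Y:3/2):31/4,R:37/4):5):63/20,S:87/5)
total length: 319/5

319/5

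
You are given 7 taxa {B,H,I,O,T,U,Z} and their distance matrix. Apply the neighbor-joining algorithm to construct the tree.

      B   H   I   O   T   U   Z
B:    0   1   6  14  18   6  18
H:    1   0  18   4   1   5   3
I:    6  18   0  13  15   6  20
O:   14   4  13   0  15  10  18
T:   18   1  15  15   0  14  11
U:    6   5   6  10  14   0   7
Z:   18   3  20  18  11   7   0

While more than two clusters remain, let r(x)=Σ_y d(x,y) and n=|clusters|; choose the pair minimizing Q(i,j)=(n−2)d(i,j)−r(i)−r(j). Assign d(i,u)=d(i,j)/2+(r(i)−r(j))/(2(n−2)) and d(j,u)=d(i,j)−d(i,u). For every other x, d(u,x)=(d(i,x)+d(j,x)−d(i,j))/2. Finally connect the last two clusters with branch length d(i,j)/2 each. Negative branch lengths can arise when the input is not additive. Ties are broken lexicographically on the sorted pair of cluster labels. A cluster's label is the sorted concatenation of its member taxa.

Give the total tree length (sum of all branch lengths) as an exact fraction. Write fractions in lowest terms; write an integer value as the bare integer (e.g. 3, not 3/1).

461/16

step 1: merge (B,I) at d=6, Q=-111; branch lengths B→3/2, I→9/2; new cluster BI
  updated: d(BI,H)=13/2, d(BI,O)=21/2, d(BI,T)=27/2, d(BI,U)=3, d(BI,Z)=16
step 2: merge (BI,U) at d=3, Q=-153/2; branch lengths BI→45/16, U→3/16; new cluster BIU
  updated: d(BIU,H)=17/4, d(BIU,O)=35/4, d(BIU,T)=49/4, d(BIU,Z)=10
step 3: merge (BIU,O) at d=35/4, Q=-219/4; branch lengths BIU→21/8, O→49/8; new cluster BIOU
  updated: d(BIOU,H)=-1/4, d(BIOU,T)=37/4, d(BIOU,Z)=77/8
step 4: merge (BIOU,Z) at d=77/8, Q=-23; branch lengths BIOU→57/16, Z→97/16; new cluster BIOUZ
  updated: d(BIOUZ,H)=-55/16, d(BIOUZ,T)=85/16
step 5: merge (BIOUZ,H) at d=-55/16, Q=-23/8; branch lengths BIOUZ→7/16, H→-31/8; new cluster BHIOUZ
  updated: d(BHIOUZ,T)=39/8
step 6: merge (BHIOUZ,T) at d=39/8; branch lengths BHIOUZ→39/16, T→39/16; new cluster BHIOTUZ
final tree: ((((((B:3/2,I:9/2):45/16,U:3/16):21/8,O:49/8):57/16,Z:97/16):7/16,H:-31/8):39/16,T:39/16)
total length: 461/16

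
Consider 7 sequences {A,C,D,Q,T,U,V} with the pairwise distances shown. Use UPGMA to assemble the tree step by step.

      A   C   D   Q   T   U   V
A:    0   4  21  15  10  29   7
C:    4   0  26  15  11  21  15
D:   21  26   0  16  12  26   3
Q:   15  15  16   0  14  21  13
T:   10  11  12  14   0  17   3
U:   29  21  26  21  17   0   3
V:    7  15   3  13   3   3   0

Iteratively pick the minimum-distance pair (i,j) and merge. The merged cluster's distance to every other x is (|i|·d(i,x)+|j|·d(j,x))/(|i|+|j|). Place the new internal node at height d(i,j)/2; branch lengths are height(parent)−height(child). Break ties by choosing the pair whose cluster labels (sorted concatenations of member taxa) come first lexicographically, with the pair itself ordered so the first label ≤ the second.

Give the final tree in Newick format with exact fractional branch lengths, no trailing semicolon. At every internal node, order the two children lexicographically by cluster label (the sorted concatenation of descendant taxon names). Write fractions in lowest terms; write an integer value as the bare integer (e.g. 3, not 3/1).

(((A:2,C:2):11/2,(((D:3/2,V:3/2):9/4,T:15/4):41/12,Q:43/6):1/3):9/4,U:39/4)

iteration 1: select D,V (d=3); attach at lengths (3/2, 3/2); label the merged cluster DV
  updated: d(A,DV)=14, d(C,DV)=41/2, d(DV,Q)=29/2, d(DV,T)=15/2, d(DV,U)=29/2
iteration 2: select A,C (d=4); attach at lengths (2, 2); label the merged cluster AC
  updated: d(AC,DV)=69/4, d(AC,Q)=15, d(AC,T)=21/2, d(AC,U)=25
iteration 3: select DV,T (d=15/2); attach at lengths (9/4, 15/4); label the merged cluster DTV
  updated: d(AC,DTV)=15, d(DTV,Q)=43/3, d(DTV,U)=46/3
iteration 4: select DTV,Q (d=43/3); attach at lengths (41/12, 43/6); label the merged cluster DQTV
  updated: d(AC,DQTV)=15, d(DQTV,U)=67/4
iteration 5: select AC,DQTV (d=15); attach at lengths (11/2, 1/3); label the merged cluster ACDQTV
  updated: d(ACDQTV,U)=39/2
iteration 6: select ACDQTV,U (d=39/2); attach at lengths (9/4, 39/4); label the merged cluster ACDQTUV
final tree: (((A:2,C:2):11/2,(((D:3/2,V:3/2):9/4,T:15/4):41/12,Q:43/6):1/3):9/4,U:39/4)
total length: 497/12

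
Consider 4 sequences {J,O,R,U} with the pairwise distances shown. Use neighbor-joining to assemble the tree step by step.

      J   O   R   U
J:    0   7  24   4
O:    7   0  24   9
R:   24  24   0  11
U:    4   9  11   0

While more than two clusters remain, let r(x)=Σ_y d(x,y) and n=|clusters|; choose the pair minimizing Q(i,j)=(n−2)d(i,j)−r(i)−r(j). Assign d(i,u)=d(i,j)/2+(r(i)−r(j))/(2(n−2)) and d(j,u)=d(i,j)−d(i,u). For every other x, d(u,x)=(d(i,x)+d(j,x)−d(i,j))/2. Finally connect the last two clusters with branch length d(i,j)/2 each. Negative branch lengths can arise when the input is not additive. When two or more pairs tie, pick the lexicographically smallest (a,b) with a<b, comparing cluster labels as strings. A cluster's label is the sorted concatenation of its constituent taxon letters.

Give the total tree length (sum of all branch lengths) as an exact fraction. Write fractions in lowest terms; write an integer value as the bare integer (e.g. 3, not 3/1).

97/4

1. join J+O (d=7, Q=-61) ⇒ JO; edges |J|=9/4, |O|=19/4
  updated: d(JO,R)=41/2, d(JO,U)=3
2. join JO+R (d=41/2, Q=-69/2) ⇒ JOR; edges |JO|=25/4, |R|=57/4
  updated: d(JOR,U)=-13/4
3. join JOR+U (d=-13/4) ⇒ JORU; edges |JOR|=-13/8, |U|=-13/8
final tree: (((J:9/4,O:19/4):25/4,R:57/4):-13/8,U:-13/8)
total length: 97/4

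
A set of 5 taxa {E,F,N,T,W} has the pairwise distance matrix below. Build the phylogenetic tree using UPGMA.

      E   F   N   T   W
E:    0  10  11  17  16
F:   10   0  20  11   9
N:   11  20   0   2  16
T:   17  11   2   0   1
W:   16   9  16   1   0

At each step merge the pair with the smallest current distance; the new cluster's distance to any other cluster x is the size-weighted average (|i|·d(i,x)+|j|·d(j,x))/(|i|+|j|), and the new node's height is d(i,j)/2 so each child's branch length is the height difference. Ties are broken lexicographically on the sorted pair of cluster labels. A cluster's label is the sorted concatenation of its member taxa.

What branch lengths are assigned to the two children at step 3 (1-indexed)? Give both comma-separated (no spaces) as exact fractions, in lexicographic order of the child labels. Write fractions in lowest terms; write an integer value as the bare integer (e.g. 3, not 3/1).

5,5

step 1: merge (T,W) at d=1; branch lengths T→1/2, W→1/2; new cluster TW
  updated: d(E,TW)=33/2, d(F,TW)=10, d(N,TW)=9
step 2: merge (N,TW) at d=9; branch lengths N→9/2, TW→4; new cluster NTW
  updated: d(E,NTW)=44/3, d(F,NTW)=40/3
step 3: merge (E,F) at d=10; branch lengths E→5, F→5; new cluster EF
  updated: d(EF,NTW)=14
step 4: merge (EF,NTW) at d=14; branch lengths EF→2, NTW→5/2; new cluster EFNTW
final tree: ((E:5,F:5):2,(N:9/2,(T:1/2,W:1/2):4):5/2)
total length: 24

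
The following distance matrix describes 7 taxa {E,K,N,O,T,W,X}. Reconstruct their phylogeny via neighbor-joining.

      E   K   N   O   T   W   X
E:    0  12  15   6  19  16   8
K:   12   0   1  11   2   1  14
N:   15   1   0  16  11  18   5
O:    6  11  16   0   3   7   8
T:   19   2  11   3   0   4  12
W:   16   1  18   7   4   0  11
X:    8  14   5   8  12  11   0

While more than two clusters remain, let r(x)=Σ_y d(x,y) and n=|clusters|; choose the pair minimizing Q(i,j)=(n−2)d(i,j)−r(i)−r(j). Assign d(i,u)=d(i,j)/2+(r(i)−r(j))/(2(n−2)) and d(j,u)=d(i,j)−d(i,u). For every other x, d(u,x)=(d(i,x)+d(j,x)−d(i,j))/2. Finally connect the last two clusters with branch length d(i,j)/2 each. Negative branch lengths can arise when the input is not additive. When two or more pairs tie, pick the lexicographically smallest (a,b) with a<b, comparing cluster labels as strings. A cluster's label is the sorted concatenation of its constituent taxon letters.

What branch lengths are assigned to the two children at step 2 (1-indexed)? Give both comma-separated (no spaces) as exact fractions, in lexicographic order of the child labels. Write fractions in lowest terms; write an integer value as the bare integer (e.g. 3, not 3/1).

1. join K+N (d=1, Q=-102) ⇒ KN; edges |K|=-2, |N|=3
  updated: d(E,KN)=13, d(KN,O)=13, d(KN,T)=6, d(KN,W)=9, d(KN,X)=9
2. join E+X (d=8, Q=-78) ⇒ EX; edges |E|=23/4, |X|=9/4
  updated: d(EX,KN)=7, d(EX,O)=3, d(EX,T)=23/2, d(EX,W)=19/2
3. join EX+O (d=3, Q=-48) ⇒ EOX; edges |EX|=7/3, |O|=2/3
  updated: d(EOX,KN)=17/2, d(EOX,T)=23/4, d(EOX,W)=27/4
4. join EOX+KN (d=17/2, Q=-55/2) ⇒ EKNOX; edges |EOX|=29/8, |KN|=39/8
  updated: d(EKNOX,T)=13/8, d(EKNOX,W)=29/8
5. join EKNOX+T (d=13/8, Q=-37/4) ⇒ EKNOTX; edges |EKNOX|=5/8, |T|=1
  updated: d(EKNOTX,W)=3
6. join EKNOTX+W (d=3) ⇒ EKNOTWX; edges |EKNOTX|=3/2, |W|=3/2
final tree: (((((E:23/4,X:9/4):7/3,O:2/3):29/8,(K:-2,N:3):39/8):5/8,T:1):3/2,W:3/2)
total length: 201/8

23/4,9/4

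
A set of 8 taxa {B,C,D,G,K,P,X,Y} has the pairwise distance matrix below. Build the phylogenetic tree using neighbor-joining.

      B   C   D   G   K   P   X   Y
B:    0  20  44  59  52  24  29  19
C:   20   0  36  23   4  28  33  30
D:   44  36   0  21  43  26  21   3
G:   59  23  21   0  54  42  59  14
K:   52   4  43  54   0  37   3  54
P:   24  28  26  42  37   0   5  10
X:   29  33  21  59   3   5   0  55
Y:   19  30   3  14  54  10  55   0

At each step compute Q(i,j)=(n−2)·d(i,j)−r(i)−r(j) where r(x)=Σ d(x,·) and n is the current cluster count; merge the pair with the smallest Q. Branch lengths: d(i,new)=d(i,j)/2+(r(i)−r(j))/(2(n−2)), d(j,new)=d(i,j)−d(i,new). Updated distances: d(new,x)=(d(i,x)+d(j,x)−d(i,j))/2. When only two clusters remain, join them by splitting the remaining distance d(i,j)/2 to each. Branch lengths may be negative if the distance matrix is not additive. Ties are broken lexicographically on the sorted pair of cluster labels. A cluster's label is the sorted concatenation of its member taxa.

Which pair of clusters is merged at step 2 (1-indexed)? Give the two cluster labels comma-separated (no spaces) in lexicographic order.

1. join K+X (d=3, Q=-434) ⇒ KX; edges |K|=5, |X|=-2
  updated: d(B,KX)=39, d(C,KX)=17, d(D,KX)=61/2, d(G,KX)=55, d(KX,P)=39/2, d(KX,Y)=53
2. join C+KX (d=17, Q=-283) ⇒ CKX; edges |C|=5/2, |KX|=29/2
  updated: d(B,CKX)=21, d(CKX,D)=99/4, d(CKX,G)=61/2, d(CKX,P)=61/4, d(CKX,Y)=33
3. join B+CKX (d=21, Q=-415/2) ⇒ BCKX; edges |B|=253/16, |CKX|=83/16
  updated: d(BCKX,D)=191/8, d(BCKX,G)=137/4, d(BCKX,P)=73/8, d(BCKX,Y)=31/2
4. join BCKX+P (d=73/8, Q=-285/2) ⇒ BCKPX; edges |BCKX|=23/6, |P|=127/24
  updated: d(BCKPX,D)=163/8, d(BCKPX,G)=537/16, d(BCKPX,Y)=131/16
5. join BCKPX+Y (d=131/16, Q=-1135/16) ⇒ BCKPXY; edges |BCKPX|=853/64, |Y|=-329/64
  updated: d(BCKPXY,D)=243/32, d(BCKPXY,G)=315/16
6. join BCKPXY+D (d=243/32, Q=-1545/32) ⇒ BCDKPXY; edges |BCKPXY|=201/64, |D|=285/64
  updated: d(BCDKPXY,G)=1059/64
7. join BCDKPXY+G (d=1059/64) ⇒ BCDGKPXY; edges |BCDKPXY|=1059/128, |G|=1059/128
final tree: (((((B:253/16,(C:5/2,(K:5,X:-2):29/2):83/16):23/6,P:127/24):853/64,Y:-329/64):201/64,D:285/64):1059/128,G:1059/128)
total length: 5277/64

C,KX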